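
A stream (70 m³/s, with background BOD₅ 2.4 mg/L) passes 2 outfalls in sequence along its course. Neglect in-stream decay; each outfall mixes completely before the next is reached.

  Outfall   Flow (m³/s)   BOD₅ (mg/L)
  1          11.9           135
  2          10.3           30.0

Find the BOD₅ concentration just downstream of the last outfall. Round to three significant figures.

22.6 mg/L

Below outfall 1: Q → 81.90 m³/s, C = (70.00·2.400 + 11.90·135.0)/81.90 = 21.67 mg/L.
Below outfall 2: Q → 92.20 m³/s, C = (81.90·21.67 + 10.30·30.00)/92.20 = 22.60 mg/L.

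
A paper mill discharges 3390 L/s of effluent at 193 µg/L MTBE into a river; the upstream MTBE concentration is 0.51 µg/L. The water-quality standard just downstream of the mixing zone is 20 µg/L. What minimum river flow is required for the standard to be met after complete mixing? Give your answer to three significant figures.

Set C_mix = 20: (Q·0.5100 + 3390·193.0) / (Q + 3390) = 20
→ Q = 3390·(193.0 − 20)/(20 − 0.5100) = 30090 L/s.

30100 L/s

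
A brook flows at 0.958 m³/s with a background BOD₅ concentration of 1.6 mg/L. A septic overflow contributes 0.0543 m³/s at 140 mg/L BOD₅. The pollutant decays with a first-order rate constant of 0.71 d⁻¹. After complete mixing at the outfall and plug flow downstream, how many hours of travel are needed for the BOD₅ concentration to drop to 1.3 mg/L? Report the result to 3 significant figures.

Conservation of mass: C = (0.9580·1.600 + 0.05430·140.0) / 1.012 = 9.135/1.012 = 9.024 mg/L.
9.024·exp(−k·t) = 1.3 → t = ln(9.024/1.3)/k = 235800 s = 65.49 h.

65.5 h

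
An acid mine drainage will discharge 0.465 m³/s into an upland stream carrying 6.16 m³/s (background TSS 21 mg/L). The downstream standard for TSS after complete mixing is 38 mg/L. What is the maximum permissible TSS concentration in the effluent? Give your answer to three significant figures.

263 mg/L

At the limit, (Qr·Cr + Qe·Cₑ)/(Qr + Qe) = 38:
Cₑ = (6.625·38 − 6.160·21.00) / 0.4650 = 263.2 mg/L.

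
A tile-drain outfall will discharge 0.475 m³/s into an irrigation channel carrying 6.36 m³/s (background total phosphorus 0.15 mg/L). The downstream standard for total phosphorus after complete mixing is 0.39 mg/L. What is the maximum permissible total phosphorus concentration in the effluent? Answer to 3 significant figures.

At the limit, (Qr·Cr + Qe·Cₑ)/(Qr + Qe) = 0.39:
Cₑ = (6.835·0.39 − 6.360·0.1500) / 0.4750 = 3.603 mg/L.

3.60 mg/L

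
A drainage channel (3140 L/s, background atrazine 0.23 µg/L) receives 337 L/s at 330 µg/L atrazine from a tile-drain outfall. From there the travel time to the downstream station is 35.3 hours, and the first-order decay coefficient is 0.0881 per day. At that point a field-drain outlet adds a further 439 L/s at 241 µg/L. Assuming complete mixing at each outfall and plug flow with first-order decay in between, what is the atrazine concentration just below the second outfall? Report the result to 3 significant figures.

Conservation of mass: C = (3140·0.2300 + 337.0·330.0) / 3477 = 111900/3477 = 32.19 µg/L; combined flow 3477 L/s.
First-order decay: C = 32.19·exp(−k·t) = 32.19·0.8785 = 28.28 µg/L.
At the second outfall, C = (3477·28.28 + 439.0·241.0) / (3477 + 439.0) = 52.13 µg/L.

52.1 µg/L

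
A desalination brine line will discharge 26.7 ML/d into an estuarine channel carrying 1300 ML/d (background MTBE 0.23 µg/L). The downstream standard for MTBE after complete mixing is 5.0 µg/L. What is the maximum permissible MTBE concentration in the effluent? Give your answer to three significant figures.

At the limit, (Qr·Cr + Qe·Cₑ)/(Qr + Qe) = 5.0:
Cₑ = (1327·5.0 − 1300·0.2300) / 26.70 = 237.2 µg/L.

237 µg/L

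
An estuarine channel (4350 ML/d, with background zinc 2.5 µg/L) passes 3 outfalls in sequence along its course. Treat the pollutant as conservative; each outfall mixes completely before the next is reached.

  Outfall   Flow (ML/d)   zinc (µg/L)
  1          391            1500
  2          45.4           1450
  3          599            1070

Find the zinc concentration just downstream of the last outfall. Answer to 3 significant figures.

242 µg/L

After outfall 1: Q = 4350 + 391.0 = 4741 ML/d; C = (4350·2.500 + 391.0·1500)/4741 = 126.0 µg/L.
After outfall 2: Q = 4741 + 45.40 = 4786 ML/d; C = (4741·126.0 + 45.40·1450)/4786 = 138.6 µg/L.
After outfall 3: Q = 4786 + 599.0 = 5385 ML/d; C = (4786·138.6 + 599.0·1070)/5385 = 242.2 µg/L.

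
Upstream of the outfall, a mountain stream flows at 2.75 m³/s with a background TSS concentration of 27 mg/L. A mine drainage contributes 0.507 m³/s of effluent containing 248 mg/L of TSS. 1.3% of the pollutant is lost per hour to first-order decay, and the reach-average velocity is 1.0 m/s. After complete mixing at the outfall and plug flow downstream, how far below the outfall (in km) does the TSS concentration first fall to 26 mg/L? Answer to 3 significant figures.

Conservation of mass: C = (2.750·27.00 + 0.5070·248.0) / 3.257 = 200.0/3.257 = 61.40 mg/L.
1.3%/h lost → k = −ln(1 − 0.013) = 0.01309 h⁻¹.
Set 61.40·exp(−k·t) = 26 → t = ln(61.40/26)/k = 236400 s = 65.67 h.
Distance = v·t = 1.0·236400 = 236400 m = 236.4 km.

236 km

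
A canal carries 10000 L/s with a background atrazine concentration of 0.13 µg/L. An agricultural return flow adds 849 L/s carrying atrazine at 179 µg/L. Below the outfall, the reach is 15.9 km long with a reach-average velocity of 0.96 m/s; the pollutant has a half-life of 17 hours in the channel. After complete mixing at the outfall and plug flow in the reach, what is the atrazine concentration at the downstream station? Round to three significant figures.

11.7 µg/L

After mixing, C = (10000·0.1300 + 849.0·179.0) / 10850 = 153300/10850 = 14.13 µg/L.
Travel time t = 15.9·1000 / 0.96 = 16560 s = 4.601 h.
Half-life 17 h → k = ln 2 / 17 = 0.04077 h⁻¹ = 0.9786 d⁻¹.
Applying C = C₀e^(−kt): 14.13 × 0.8290 = 11.71 µg/L.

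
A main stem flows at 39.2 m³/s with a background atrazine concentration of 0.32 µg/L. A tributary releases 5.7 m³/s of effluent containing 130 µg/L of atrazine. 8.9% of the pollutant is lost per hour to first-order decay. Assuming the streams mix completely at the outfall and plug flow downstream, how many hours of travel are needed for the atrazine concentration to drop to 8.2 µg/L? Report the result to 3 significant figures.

Mass balance: C = (39.20·0.3200 + 5.700·130.0) / 44.90 = 753.5/44.90 = 16.78 µg/L.
8.9%/h lost → k = −ln(1 − 0.089) = 0.09321 h⁻¹.
16.78·exp(−k·t) = 8.2 → t = ln(16.78/8.2)/k = 27660 s = 7.684 h.

7.68 h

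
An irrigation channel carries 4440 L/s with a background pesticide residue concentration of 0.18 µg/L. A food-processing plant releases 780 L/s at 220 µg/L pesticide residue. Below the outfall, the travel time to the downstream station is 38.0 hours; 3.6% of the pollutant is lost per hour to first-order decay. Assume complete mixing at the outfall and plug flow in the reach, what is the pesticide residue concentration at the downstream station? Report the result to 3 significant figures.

8.20 µg/L

After mixing, C = (4440·0.1800 + 780.0·220.0) / 5220 = 172400/5220 = 33.03 µg/L.
3.6%/h lost → k = −ln(1 − 0.036) = 0.03666 h⁻¹.
First-order decay: C = 33.03·exp(−k·t) = 33.03·0.2483 = 8.200 µg/L.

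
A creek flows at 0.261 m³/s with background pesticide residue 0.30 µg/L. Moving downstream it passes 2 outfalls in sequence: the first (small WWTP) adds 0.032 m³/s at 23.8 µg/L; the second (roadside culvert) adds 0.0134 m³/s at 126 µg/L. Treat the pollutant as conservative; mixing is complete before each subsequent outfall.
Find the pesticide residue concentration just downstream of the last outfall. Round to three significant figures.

8.25 µg/L

Below outfall 1: Q → 0.2930 m³/s, C = (0.2610·0.3000 + 0.03200·23.80)/0.2930 = 2.867 µg/L.
Below outfall 2: Q → 0.3064 m³/s, C = (0.2930·2.867 + 0.01340·126.0)/0.3064 = 8.252 µg/L.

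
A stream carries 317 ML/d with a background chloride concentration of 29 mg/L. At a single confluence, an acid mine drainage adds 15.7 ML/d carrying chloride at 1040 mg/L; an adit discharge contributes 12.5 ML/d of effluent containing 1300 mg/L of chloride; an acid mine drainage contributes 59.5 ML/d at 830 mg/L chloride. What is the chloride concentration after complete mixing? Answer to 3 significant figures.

Flow-weighted average: C = (317.0·29.00 + 15.70·1040 + 12.50·1300 + 59.50·830.0) / 404.7 = 91160/404.7 = 225.2 mg/L.

225 mg/L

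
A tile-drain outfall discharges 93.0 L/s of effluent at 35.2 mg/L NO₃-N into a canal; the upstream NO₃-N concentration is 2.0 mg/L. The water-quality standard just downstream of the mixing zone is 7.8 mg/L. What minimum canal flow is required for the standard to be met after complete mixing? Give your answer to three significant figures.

439 L/s

Set C_mix = 7.8: (Q·2.000 + 93.00·35.20) / (Q + 93.00) = 7.8
→ Q = 93.00·(35.20 − 7.8)/(7.8 − 2.000) = 439.3 L/s.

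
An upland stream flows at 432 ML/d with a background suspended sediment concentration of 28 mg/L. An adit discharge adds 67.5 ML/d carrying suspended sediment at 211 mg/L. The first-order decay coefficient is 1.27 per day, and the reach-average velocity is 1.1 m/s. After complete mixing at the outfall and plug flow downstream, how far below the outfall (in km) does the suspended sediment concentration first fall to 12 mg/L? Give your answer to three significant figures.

Mixed concentration C = ΣQC/ΣQ = (432.0·28.00 + 67.50·211.0) / 499.5 = 26340/499.5 = 52.73 mg/L.
Set 52.73·exp(−k·t) = 12 → t = ln(52.73/12)/k = 100700 s = 27.97 h.
Distance = v·t = 1.1·100700 = 110800 m = 110.8 km.

111 km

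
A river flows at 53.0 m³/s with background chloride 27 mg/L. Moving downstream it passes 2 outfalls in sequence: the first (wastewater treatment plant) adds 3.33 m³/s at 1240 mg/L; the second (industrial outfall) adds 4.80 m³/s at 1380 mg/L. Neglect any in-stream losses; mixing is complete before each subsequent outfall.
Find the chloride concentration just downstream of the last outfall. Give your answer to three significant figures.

After outfall 1: Q = 53.00 + 3.330 = 56.33 m³/s; C = (53.00·27.00 + 3.330·1240)/56.33 = 98.71 mg/L.
After outfall 2: Q = 56.33 + 4.800 = 61.13 m³/s; C = (56.33·98.71 + 4.800·1380)/61.13 = 199.3 mg/L.

199 mg/L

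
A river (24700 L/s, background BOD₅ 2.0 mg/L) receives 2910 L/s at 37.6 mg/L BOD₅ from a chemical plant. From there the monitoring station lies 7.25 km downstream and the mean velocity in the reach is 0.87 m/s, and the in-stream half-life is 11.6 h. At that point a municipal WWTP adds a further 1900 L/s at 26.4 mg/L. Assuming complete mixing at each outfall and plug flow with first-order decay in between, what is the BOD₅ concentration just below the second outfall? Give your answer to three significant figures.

6.39 mg/L

Mass balance: C = (24700·2.000 + 2910·37.60) / 27610 = 158800/27610 = 5.752 mg/L; combined flow 27610 L/s.
Travel time t = 7.25·1000 / 0.87 = 8333 s = 2.315 h.
Half-life 11.6 h → k = ln 2 / 11.6 = 0.05975 h⁻¹ = 1.434 d⁻¹.
First-order decay: C = 5.752·exp(−k·t) = 5.752·0.8708 = 5.009 mg/L.
Second outfall: C = (27610·5.009 + 1900·26.40)/29510 = 6.386 mg/L.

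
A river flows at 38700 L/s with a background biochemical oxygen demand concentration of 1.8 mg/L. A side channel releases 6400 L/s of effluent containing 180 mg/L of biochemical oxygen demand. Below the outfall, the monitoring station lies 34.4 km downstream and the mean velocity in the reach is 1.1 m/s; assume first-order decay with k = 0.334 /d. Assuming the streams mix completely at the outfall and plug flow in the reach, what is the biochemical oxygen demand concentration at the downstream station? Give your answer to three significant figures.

24.0 mg/L

Conservation of mass: C = (38700·1.800 + 6400·180.0) / 45100 = 1222000/45100 = 27.09 mg/L.
Travel time t = 34.4·1000 / 1.1 = 31270 s = 8.687 h.
Decay over the reach: 27.09·exp(−kt) = 27.09·0.8861 = 24.00 mg/L.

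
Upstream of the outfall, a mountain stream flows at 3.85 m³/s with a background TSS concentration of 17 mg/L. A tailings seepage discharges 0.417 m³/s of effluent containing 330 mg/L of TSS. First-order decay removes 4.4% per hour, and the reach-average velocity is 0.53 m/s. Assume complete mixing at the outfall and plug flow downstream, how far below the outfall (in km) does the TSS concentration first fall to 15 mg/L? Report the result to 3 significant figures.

49.0 km

Mass balance: C = (3.850·17.00 + 0.4170·330.0) / 4.267 = 203.1/4.267 = 47.59 mg/L.
4.4%/h lost → k = −ln(1 − 0.044) = 0.04500 h⁻¹.
Set 47.59·exp(−k·t) = 15 → t = ln(47.59/15)/k = 92370 s = 25.66 h.
Distance = v·t = 0.53·92370 = 48960 m = 48.96 km.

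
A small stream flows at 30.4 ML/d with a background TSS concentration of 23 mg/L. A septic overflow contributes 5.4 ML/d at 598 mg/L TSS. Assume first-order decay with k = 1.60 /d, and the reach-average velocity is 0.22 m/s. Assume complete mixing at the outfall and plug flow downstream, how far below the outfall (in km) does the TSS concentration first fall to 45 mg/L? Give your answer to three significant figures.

10.6 km

After mixing, C = (30.40·23.00 + 5.400·598.0) / 35.80 = 3928/35.80 = 109.7 mg/L.
Set 109.7·exp(−k·t) = 45 → t = ln(109.7/45)/k = 48130 s = 13.37 h.
Distance = v·t = 0.22·48130 = 10590 m = 10.59 km.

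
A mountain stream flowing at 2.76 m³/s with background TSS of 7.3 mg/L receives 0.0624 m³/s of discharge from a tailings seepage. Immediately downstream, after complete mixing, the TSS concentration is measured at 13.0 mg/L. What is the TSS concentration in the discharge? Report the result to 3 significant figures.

Mass balance: 2.760·7.300 + 0.06240·Cₑ = 2.822·13.00
→ Cₑ = (2.822·13.00 − 2.760·7.300) / 0.06240 = 265.1 mg/L.

265 mg/L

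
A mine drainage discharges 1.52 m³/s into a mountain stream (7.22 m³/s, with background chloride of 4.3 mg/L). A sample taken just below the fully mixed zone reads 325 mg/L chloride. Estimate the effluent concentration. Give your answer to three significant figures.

1850 mg/L

Mass balance: 7.220·4.300 + 1.520·Cₑ = 8.740·325.0
→ Cₑ = (8.740·325.0 − 7.220·4.300) / 1.520 = 1848 mg/L.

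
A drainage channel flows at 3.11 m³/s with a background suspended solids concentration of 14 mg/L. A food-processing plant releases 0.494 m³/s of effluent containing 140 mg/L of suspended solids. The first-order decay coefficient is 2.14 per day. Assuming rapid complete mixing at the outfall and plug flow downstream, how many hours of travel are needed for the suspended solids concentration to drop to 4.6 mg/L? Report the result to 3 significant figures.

21.5 h

Mass balance: C = (3.110·14.00 + 0.4940·140.0) / 3.604 = 112.7/3.604 = 31.27 mg/L.
31.27·exp(−k·t) = 4.6 → t = ln(31.27/4.6)/k = 77380 s = 21.49 h.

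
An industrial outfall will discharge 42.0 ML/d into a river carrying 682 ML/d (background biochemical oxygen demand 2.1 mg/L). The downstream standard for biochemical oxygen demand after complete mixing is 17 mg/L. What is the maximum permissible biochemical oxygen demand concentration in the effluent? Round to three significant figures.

At the limit, (Qr·Cr + Qe·Cₑ)/(Qr + Qe) = 17:
Cₑ = (724.0·17 − 682.0·2.100) / 42.00 = 258.9 mg/L.

259 mg/L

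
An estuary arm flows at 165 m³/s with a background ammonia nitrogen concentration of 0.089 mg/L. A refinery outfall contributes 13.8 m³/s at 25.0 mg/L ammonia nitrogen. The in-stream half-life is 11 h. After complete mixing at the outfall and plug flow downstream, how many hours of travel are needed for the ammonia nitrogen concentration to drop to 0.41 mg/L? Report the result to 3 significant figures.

Conservation of mass: C = (165.0·0.08900 + 13.80·25.00) / 178.8 = 359.7/178.8 = 2.012 mg/L.
Half-life 11 h → k = ln 2 / 11 = 0.06301 h⁻¹ = 1.512 d⁻¹.
2.012·exp(−k·t) = 0.41 → t = ln(2.012/0.41)/k = 90870 s = 25.24 h.

25.2 h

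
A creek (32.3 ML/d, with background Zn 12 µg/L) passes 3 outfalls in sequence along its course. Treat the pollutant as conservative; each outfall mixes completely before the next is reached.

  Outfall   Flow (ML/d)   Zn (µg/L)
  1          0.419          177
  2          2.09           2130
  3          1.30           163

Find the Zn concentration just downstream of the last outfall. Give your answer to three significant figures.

142 µg/L

After outfall 1: Q = 32.30 + 0.4190 = 32.72 ML/d; C = (32.30·12.00 + 0.4190·177.0)/32.72 = 14.11 µg/L.
After outfall 2: Q = 32.72 + 2.090 = 34.81 ML/d; C = (32.72·14.11 + 2.090·2130)/34.81 = 141.2 µg/L.
After outfall 3: Q = 34.81 + 1.300 = 36.11 ML/d; C = (34.81·141.2 + 1.300·163.0)/36.11 = 141.9 µg/L.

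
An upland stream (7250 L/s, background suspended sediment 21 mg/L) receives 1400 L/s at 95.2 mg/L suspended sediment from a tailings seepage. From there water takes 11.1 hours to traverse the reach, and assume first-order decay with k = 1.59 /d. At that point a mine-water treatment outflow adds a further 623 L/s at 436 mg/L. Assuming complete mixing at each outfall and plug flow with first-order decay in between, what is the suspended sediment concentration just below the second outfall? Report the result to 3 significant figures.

44.1 mg/L

After mixing, C = (7250·21.00 + 1400·95.20) / 8650 = 285500/8650 = 33.01 mg/L; combined flow 8650 L/s.
Decay over the reach: 33.01·exp(−kt) = 33.01·0.4793 = 15.82 mg/L.
Second outfall: C = (8650·15.82 + 623.0·436.0)/9273 = 44.05 mg/L.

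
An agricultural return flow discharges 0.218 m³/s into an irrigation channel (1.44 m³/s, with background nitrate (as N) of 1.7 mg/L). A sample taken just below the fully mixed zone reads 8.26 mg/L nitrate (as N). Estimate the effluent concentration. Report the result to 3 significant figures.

51.6 mg/L

Mass balance: 1.440·1.700 + 0.2180·Cₑ = 1.658·8.260
→ Cₑ = (1.658·8.260 − 1.440·1.700) / 0.2180 = 51.59 mg/L.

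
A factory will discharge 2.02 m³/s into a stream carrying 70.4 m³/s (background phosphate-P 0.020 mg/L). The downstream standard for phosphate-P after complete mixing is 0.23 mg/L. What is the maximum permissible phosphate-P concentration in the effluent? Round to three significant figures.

7.55 mg/L

At the limit, (Qr·Cr + Qe·Cₑ)/(Qr + Qe) = 0.23:
Cₑ = (72.42·0.23 − 70.40·0.02000) / 2.020 = 7.549 mg/L.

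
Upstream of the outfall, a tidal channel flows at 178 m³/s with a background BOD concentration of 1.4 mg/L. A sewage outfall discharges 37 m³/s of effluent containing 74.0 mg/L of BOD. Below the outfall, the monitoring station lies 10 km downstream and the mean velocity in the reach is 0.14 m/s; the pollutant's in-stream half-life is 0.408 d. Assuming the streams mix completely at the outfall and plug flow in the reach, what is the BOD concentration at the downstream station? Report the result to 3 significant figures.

3.41 mg/L

Flow-weighted average: C = (178.0·1.400 + 37.00·74.00) / 215.0 = 2987/215.0 = 13.89 mg/L.
Travel time t = 10·1000 / 0.14 = 71430 s = 19.84 h.
Half-life 0.408 d → k = ln 2 / 0.408 = 1.699 d⁻¹.
Decay over the reach: 13.89·exp(−kt) = 13.89·0.2455 = 3.411 mg/L.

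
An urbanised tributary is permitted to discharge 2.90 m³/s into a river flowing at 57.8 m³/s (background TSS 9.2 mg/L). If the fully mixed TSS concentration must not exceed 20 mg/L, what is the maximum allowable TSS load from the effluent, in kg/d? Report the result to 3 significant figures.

Mass balance at the limit: 57.80·9.200 + 2.900·Cₑ = 60.70·20 → Cₑ = 235.3 mg/L.
Load = 2.900 m³/s × 235.3 g/m³ × 86 400 s/d = 58950 kg/d.

58900 kg/d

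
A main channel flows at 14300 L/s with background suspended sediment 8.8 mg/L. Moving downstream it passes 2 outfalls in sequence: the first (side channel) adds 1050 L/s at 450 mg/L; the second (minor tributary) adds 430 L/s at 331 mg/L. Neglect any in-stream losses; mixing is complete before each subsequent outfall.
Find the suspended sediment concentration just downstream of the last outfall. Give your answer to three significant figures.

46.9 mg/L

Below outfall 1: Q → 15350 L/s, C = (14300·8.800 + 1050·450.0)/15350 = 38.98 mg/L.
Below outfall 2: Q → 15780 L/s, C = (15350·38.98 + 430.0·331.0)/15780 = 46.94 mg/L.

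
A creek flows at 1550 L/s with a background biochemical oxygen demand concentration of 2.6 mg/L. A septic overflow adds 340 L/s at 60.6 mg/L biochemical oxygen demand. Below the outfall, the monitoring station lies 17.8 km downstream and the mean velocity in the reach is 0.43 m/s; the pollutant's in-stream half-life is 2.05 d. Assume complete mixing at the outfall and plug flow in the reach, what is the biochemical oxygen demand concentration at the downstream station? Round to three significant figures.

11.1 mg/L

Conservation of mass: C = (1550·2.600 + 340.0·60.60) / 1890 = 24630/1890 = 13.03 mg/L.
Travel time t = 17.8·1000 / 0.43 = 41400 s = 11.50 h.
Half-life 2.05 d → k = ln 2 / 2.05 = 0.3381 d⁻¹.
Decay over the reach: 13.03·exp(−kt) = 13.03·0.8504 = 11.08 mg/L.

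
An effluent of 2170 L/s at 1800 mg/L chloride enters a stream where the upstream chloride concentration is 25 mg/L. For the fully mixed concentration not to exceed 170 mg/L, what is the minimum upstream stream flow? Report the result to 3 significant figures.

24400 L/s

Set C_mix = 170: (Q·25.00 + 2170·1800) / (Q + 2170) = 170
→ Q = 2170·(1800 − 170)/(170 − 25.00) = 24390 L/s.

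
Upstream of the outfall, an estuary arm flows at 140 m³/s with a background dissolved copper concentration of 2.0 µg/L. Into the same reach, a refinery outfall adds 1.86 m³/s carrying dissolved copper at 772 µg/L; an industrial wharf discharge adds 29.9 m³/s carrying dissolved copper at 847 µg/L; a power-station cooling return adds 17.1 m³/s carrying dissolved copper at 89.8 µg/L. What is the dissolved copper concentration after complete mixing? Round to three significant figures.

151 µg/L

Mixed concentration C = ΣQC/ΣQ = (140.0·2.000 + 1.860·772.0 + 29.90·847.0 + 17.10·89.80) / 188.9 = 28580/188.9 = 151.3 µg/L.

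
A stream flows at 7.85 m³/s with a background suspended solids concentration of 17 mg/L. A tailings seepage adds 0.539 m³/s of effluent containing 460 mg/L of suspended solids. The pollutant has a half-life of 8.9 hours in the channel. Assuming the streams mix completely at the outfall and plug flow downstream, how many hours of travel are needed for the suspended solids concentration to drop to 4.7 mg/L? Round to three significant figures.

Mixed concentration C = ΣQC/ΣQ = (7.850·17.00 + 0.5390·460.0) / 8.389 = 381.4/8.389 = 45.46 mg/L.
Half-life 8.9 h → k = ln 2 / 8.9 = 0.07788 h⁻¹ = 1.869 d⁻¹.
45.46·exp(−k·t) = 4.7 → t = ln(45.46/4.7)/k = 104900 s = 29.14 h.

29.1 h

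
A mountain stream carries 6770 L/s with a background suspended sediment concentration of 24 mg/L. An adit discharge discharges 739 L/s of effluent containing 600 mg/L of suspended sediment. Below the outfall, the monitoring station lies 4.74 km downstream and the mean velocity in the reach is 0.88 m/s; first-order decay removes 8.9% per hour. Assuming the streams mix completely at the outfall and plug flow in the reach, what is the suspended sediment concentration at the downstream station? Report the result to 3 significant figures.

70.2 mg/L

After mixing, C = (6770·24.00 + 739.0·600.0) / 7509 = 605900/7509 = 80.69 mg/L.
Travel time t = 4.74·1000 / 0.88 = 5386 s = 1.496 h.
8.9%/h lost → k = −ln(1 − 0.089) = 0.09321 h⁻¹.
After decay, C = 80.69 × e^(−kt) = 80.69 × 0.8698 = 70.18 mg/L.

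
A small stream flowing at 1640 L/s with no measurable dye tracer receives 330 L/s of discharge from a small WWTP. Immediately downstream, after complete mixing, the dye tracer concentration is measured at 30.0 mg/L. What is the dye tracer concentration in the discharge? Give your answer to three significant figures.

Mass balance: 1640·0 + 330.0·Cₑ = 1970·30.00
→ Cₑ = (1970·30.00 − 1640·0) / 330.0 = 179.1 mg/L.

179 mg/L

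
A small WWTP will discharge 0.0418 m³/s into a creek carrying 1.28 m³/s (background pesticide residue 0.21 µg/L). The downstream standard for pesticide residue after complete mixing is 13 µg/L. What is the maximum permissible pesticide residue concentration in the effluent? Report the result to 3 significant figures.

At the limit, (Qr·Cr + Qe·Cₑ)/(Qr + Qe) = 13:
Cₑ = (1.322·13 − 1.280·0.2100) / 0.04180 = 404.7 µg/L.

405 µg/L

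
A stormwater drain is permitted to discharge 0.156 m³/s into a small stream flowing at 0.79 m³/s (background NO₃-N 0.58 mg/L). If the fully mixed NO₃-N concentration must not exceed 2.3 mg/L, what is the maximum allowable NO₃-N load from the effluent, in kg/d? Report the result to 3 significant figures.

148 kg/d

Mass balance at the limit: 0.7900·0.5800 + 0.1560·Cₑ = 0.9460·2.3 → Cₑ = 11.01 mg/L.
Load = 0.1560 m³/s × 11.01 g/m³ × 86 400 s/d = 148.4 kg/d.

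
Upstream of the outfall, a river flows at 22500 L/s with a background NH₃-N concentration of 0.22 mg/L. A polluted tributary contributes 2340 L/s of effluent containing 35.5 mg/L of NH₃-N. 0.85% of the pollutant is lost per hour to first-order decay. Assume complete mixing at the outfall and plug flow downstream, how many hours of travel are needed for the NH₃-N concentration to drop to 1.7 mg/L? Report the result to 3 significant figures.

86.0 h

Mixed concentration C = ΣQC/ΣQ = (22500·0.2200 + 2340·35.50) / 24840 = 88020/24840 = 3.543 mg/L.
0.85%/h lost → k = −ln(1 − 0.0085) = 0.008536 h⁻¹.
3.543·exp(−k·t) = 1.7 → t = ln(3.543/1.7)/k = 309800 s = 86.04 h.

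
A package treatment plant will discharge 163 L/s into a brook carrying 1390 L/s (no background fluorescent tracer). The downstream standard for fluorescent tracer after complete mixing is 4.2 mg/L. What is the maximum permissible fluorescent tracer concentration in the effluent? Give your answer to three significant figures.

At the limit, (Qr·Cr + Qe·Cₑ)/(Qr + Qe) = 4.2:
Cₑ = (1553·4.2 − 1390·0) / 163.0 = 40.02 mg/L.

40.0 mg/L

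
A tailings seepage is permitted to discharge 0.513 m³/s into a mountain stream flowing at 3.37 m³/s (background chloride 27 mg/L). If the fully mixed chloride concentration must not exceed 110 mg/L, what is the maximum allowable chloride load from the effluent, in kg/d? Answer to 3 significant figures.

29000 kg/d

Mass balance at the limit: 3.370·27.00 + 0.5130·Cₑ = 3.883·110 → Cₑ = 655.2 mg/L.
Load = 0.5130 m³/s × 655.2 g/m³ × 86 400 s/d = 29040 kg/d.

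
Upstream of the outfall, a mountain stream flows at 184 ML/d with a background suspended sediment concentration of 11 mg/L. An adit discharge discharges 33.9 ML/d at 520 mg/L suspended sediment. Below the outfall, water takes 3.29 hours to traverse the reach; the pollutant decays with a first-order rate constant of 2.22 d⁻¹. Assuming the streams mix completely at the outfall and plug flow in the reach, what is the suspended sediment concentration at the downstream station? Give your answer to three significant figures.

Mixed concentration C = ΣQC/ΣQ = (184.0·11.00 + 33.90·520.0) / 217.9 = 19650/217.9 = 90.19 mg/L.
Applying C = C₀e^(−kt): 90.19 × 0.7376 = 66.52 mg/L.

66.5 mg/L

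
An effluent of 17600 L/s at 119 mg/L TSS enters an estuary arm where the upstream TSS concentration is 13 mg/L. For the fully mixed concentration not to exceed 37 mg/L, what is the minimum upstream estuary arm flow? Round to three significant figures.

60100 L/s

Set C_mix = 37: (Q·13.00 + 17600·119.0) / (Q + 17600) = 37
→ Q = 17600·(119.0 − 37)/(37 − 13.00) = 60130 L/s.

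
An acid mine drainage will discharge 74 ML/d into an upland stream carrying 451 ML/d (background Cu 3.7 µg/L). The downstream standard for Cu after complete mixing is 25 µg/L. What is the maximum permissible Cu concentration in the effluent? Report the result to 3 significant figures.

155 µg/L

At the limit, (Qr·Cr + Qe·Cₑ)/(Qr + Qe) = 25:
Cₑ = (525.0·25 − 451.0·3.700) / 74.00 = 154.8 µg/L.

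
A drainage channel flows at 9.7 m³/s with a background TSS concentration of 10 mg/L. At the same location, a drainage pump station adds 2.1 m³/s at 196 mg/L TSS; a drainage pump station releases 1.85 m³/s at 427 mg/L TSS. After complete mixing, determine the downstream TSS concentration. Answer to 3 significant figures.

Flow-weighted average: C = (9.700·10.00 + 2.100·196.0 + 1.850·427.0) / 13.65 = 1299/13.65 = 95.13 mg/L.

95.1 mg/L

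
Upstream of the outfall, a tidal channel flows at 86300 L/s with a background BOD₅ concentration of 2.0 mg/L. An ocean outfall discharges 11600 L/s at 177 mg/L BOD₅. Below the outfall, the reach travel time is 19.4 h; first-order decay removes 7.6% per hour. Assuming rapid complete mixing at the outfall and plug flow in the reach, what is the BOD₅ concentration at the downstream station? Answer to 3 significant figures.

4.91 mg/L

Mixed concentration C = ΣQC/ΣQ = (86300·2.000 + 11600·177.0) / 97900 = 2226000/97900 = 22.74 mg/L.
7.6%/h lost → k = −ln(1 − 0.076) = 0.07904 h⁻¹.
After decay, C = 22.74 × e^(−kt) = 22.74 × 0.2158 = 4.906 mg/L.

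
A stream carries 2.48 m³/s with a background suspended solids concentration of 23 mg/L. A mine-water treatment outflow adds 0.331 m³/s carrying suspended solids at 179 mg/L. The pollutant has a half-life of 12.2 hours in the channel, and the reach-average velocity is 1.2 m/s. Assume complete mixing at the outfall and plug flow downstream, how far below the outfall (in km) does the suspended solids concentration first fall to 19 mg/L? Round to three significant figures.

59.2 km

Mixed concentration C = ΣQC/ΣQ = (2.480·23.00 + 0.3310·179.0) / 2.811 = 116.3/2.811 = 41.37 mg/L.
Half-life 12.2 h → k = ln 2 / 12.2 = 0.05682 h⁻¹ = 1.364 d⁻¹.
Set 41.37·exp(−k·t) = 19 → t = ln(41.37/19)/k = 49300 s = 13.70 h.
Distance = v·t = 1.2·49300 = 59160 m = 59.16 km.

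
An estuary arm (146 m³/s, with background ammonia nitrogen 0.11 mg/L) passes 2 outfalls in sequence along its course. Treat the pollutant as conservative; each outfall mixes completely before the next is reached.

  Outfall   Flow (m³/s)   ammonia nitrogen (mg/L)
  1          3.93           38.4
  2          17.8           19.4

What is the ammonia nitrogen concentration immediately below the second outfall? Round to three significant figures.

After outfall 1: Q = 146.0 + 3.930 = 149.9 m³/s; C = (146.0·0.1100 + 3.930·38.40)/149.9 = 1.114 mg/L.
After outfall 2: Q = 149.9 + 17.80 = 167.7 m³/s; C = (149.9·1.114 + 17.80·19.40)/167.7 = 3.054 mg/L.

3.05 mg/L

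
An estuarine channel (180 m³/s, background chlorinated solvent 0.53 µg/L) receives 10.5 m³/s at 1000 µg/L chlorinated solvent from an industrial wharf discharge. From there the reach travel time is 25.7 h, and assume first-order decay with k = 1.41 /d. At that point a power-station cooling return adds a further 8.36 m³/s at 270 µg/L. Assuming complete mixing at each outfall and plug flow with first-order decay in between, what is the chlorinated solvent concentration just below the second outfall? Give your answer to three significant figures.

23.1 µg/L

Flow-weighted average: C = (180.0·0.5300 + 10.50·1000) / 190.5 = 10600/190.5 = 55.62 µg/L; combined flow 190.5 m³/s.
Applying C = C₀e^(−kt): 55.62 × 0.2209 = 12.29 µg/L.
At the second outfall, C = (190.5·12.29 + 8.360·270.0) / (190.5 + 8.360) = 23.12 µg/L.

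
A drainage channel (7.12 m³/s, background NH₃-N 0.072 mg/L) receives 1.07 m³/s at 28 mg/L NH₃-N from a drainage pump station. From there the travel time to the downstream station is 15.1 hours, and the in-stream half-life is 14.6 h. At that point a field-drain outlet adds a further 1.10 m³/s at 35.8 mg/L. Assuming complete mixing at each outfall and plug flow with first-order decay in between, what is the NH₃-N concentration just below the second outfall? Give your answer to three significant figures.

5.84 mg/L

Conservation of mass: C = (7.120·0.07200 + 1.070·28.00) / 8.190 = 30.47/8.190 = 3.721 mg/L; combined flow 8.190 m³/s.
Half-life 14.6 h → k = ln 2 / 14.6 = 0.04748 h⁻¹ = 1.139 d⁻¹.
After decay, C = 3.721 × e^(−kt) = 3.721 × 0.4883 = 1.817 mg/L.
Second outfall: C = (8.190·1.817 + 1.100·35.80)/9.290 = 5.841 mg/L.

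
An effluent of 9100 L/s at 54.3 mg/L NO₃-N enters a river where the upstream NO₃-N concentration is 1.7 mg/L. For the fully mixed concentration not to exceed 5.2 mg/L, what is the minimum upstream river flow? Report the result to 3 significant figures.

Set C_mix = 5.2: (Q·1.700 + 9100·54.30) / (Q + 9100) = 5.2
→ Q = 9100·(54.30 − 5.2)/(5.2 − 1.700) = 127700 L/s.

128000 L/s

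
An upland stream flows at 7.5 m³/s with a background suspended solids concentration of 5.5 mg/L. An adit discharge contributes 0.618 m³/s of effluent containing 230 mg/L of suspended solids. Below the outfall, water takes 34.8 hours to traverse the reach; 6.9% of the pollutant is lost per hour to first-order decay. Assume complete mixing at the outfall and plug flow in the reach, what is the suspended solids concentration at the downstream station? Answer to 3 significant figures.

1.88 mg/L

Mass balance: C = (7.500·5.500 + 0.6180·230.0) / 8.118 = 183.4/8.118 = 22.59 mg/L.
6.9%/h lost → k = −ln(1 − 0.069) = 0.07150 h⁻¹.
Applying C = C₀e^(−kt): 22.59 × 0.08307 = 1.877 mg/L.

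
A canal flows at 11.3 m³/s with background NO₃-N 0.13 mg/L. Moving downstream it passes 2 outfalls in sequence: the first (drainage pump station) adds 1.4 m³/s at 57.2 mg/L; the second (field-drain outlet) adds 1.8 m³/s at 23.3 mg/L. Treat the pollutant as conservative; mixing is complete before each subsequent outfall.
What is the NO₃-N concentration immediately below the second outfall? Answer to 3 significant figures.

After outfall 1: Q = 11.30 + 1.400 = 12.70 m³/s; C = (11.30·0.1300 + 1.400·57.20)/12.70 = 6.421 mg/L.
After outfall 2: Q = 12.70 + 1.800 = 14.50 m³/s; C = (12.70·6.421 + 1.800·23.30)/14.50 = 8.516 mg/L.

8.52 mg/L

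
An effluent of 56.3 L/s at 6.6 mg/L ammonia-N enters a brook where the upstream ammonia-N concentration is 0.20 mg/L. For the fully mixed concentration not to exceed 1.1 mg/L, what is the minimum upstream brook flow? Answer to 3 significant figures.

344 L/s

Set C_mix = 1.1: (Q·0.2000 + 56.30·6.600) / (Q + 56.30) = 1.1
→ Q = 56.30·(6.600 − 1.1)/(1.1 − 0.2000) = 344.1 L/s.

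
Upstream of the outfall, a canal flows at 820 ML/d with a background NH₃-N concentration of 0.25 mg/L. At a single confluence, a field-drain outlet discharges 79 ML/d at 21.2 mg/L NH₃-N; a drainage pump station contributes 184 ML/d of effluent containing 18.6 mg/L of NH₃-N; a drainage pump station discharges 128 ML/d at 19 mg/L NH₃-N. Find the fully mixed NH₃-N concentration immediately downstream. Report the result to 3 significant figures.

6.39 mg/L

Mass balance: C = (820.0·0.2500 + 79.00·21.20 + 184.0·18.60 + 128.0·19.00) / 1211 = 7734/1211 = 6.387 mg/L.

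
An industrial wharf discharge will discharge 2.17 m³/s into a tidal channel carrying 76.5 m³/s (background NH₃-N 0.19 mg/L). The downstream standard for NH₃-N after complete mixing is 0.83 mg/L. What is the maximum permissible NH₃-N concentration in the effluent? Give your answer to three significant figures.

At the limit, (Qr·Cr + Qe·Cₑ)/(Qr + Qe) = 0.83:
Cₑ = (78.67·0.83 − 76.50·0.1900) / 2.170 = 23.39 mg/L.

23.4 mg/L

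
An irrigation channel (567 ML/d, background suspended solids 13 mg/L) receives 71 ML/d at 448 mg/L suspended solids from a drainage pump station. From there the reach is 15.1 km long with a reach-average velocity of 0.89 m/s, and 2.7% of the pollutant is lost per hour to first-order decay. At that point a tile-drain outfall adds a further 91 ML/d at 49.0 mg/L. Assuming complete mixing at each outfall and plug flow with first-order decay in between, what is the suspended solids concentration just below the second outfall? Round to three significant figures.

53.4 mg/L

Mixed concentration C = ΣQC/ΣQ = (567.0·13.00 + 71.00·448.0) / 638.0 = 39180/638.0 = 61.41 mg/L; combined flow 638.0 ML/d.
Travel time t = 15.1·1000 / 0.89 = 16970 s = 4.713 h.
2.7%/h lost → k = −ln(1 − 0.027) = 0.02737 h⁻¹.
Applying C = C₀e^(−kt): 61.41 × 0.8790 = 53.98 mg/L.
Second outfall: C = (638.0·53.98 + 91.00·49.00)/729.0 = 53.36 mg/L.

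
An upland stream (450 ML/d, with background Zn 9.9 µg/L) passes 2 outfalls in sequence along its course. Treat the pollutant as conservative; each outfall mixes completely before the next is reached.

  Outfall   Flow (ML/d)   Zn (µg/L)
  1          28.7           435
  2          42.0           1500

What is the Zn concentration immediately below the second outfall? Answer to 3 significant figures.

Outfall 1: combined Q = 478.7 ML/d; C = (450.0·9.900 + 28.70·435.0)/478.7 = 35.39 µg/L.
Outfall 2: combined Q = 520.7 ML/d; C = (478.7·35.39 + 42.00·1500)/520.7 = 153.5 µg/L.

154 µg/L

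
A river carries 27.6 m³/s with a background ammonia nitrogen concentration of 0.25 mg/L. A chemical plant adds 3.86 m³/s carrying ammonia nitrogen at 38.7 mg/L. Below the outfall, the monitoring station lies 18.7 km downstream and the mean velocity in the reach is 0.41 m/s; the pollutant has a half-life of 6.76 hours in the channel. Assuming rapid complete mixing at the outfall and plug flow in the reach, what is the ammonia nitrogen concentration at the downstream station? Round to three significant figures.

After mixing, C = (27.60·0.2500 + 3.860·38.70) / 31.46 = 156.3/31.46 = 4.968 mg/L.
Travel time t = 18.7·1000 / 0.41 = 45610 s = 12.67 h.
Half-life 6.76 h → k = ln 2 / 6.76 = 0.1025 h⁻¹ = 2.461 d⁻¹.
Applying C = C₀e^(−kt): 4.968 × 0.2728 = 1.355 mg/L.

1.36 mg/L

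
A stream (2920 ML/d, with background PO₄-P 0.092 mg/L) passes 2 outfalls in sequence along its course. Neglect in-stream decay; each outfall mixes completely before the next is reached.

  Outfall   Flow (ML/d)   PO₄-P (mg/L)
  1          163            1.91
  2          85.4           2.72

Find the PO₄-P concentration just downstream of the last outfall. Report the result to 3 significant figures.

0.256 mg/L

Outfall 1: combined Q = 3083 ML/d; C = (2920·0.09200 + 163.0·1.910)/3083 = 0.1881 mg/L.
Outfall 2: combined Q = 3168 ML/d; C = (3083·0.1881 + 85.40·2.720)/3168 = 0.2564 mg/L.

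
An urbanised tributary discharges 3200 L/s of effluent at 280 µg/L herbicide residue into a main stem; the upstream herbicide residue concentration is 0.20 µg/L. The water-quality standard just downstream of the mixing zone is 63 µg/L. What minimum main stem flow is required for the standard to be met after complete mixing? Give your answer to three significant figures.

Set C_mix = 63: (Q·0.2000 + 3200·280.0) / (Q + 3200) = 63
→ Q = 3200·(280.0 − 63)/(63 − 0.2000) = 11060 L/s.

11100 L/s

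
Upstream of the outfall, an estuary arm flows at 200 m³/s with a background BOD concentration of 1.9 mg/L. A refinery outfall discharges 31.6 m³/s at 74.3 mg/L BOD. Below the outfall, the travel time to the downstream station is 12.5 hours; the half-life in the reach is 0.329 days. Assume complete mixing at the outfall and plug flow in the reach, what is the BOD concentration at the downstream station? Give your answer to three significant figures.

3.93 mg/L

Conservation of mass: C = (200.0·1.900 + 31.60·74.30) / 231.6 = 2728/231.6 = 11.78 mg/L.
Half-life 0.329 d → k = ln 2 / 0.329 = 2.107 d⁻¹.
First-order decay: C = 11.78·exp(−k·t) = 11.78·0.3338 = 3.931 mg/L.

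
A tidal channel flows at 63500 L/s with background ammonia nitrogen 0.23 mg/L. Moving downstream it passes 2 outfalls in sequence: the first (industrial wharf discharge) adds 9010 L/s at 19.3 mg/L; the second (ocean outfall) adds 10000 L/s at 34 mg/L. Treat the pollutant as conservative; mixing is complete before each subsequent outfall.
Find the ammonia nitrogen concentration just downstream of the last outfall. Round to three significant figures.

After outfall 1: Q = 63500 + 9010 = 72510 L/s; C = (63500·0.2300 + 9010·19.30)/72510 = 2.600 mg/L.
After outfall 2: Q = 72510 + 10000 = 82510 L/s; C = (72510·2.600 + 10000·34.00)/82510 = 6.405 mg/L.

6.41 mg/L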